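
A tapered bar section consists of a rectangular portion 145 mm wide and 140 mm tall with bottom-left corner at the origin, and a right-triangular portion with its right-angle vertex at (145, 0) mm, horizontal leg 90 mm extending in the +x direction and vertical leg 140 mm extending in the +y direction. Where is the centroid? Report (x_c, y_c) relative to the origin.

rectangular portion: A = 145 × 140 = 20300.00, centroid at (72.50, 70.00).
triangular portion: A = ½·90·140 = 6300.00, centroid at (175.00, 46.67).
ΣA = 26600.00 mm², ΣAx_c = 2574250.00 mm³, ΣAy_c = 1715000.00 mm³.
x_c = 2574250.00/26600.00 = 96.78 mm; y_c = 1715000.00/26600.00 = 64.47 mm.

x_c = 96.78 mm, y_c = 64.47 mm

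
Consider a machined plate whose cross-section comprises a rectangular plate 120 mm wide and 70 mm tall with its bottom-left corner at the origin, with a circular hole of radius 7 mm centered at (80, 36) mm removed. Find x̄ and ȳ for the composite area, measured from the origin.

plate: A = 120 × 70 = 8400.00, centroid at (60.00, 35.00).
hole: A = −π·7² = -153.94, centroid at (80.00, 36.00).
ΣA = 8246.06 mm², ΣAx̄ = 491684.96 mm³, ΣAȳ = 288458.23 mm³.
x̄ = 491684.96/8246.06 = 59.63 mm; ȳ = 288458.23/8246.06 = 34.98 mm.

x̄ = 59.63 mm, ȳ = 34.98 mm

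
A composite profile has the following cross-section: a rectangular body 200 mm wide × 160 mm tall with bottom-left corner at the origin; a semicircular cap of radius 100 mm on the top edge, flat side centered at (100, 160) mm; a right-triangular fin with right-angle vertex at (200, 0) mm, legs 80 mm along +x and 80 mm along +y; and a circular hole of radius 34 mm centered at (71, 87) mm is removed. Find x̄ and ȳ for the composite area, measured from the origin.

Part | A | x̄ᵢ | ȳᵢ | A·x̄ᵢ | A·ȳᵢ
rectangular body | 32000.00 | 100.00 | 80.00 | 3200000.00 | 2560000.00
semicircular top | 15707.96 | 100.00 | 202.44 | 1570796.33 | 3179940.79
triangular fin | 3200.00 | 226.67 | 26.67 | 725333.33 | 85333.33
hole | -3631.68 | 71.00 | 87.00 | -257849.36 | -315956.26
Σ | 47276.28 |  |  | 5238280.30 | 5509317.87
x̄ = 5238280.30 / 47276.28 = 110.80 mm
ȳ = 5509317.87 / 47276.28 = 116.53 mm

x̄ = 110.80 mm, ȳ = 116.53 mm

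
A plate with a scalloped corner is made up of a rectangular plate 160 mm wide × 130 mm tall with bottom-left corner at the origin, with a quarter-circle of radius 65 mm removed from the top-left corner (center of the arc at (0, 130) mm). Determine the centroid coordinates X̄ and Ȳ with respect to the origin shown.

plate: A = 160 × 130 = 20800.00, centroid at (80.00, 65.00).
removed quarter-circle: A = −¼π·65² = -3318.31, centroid at (27.59, 102.41).
ΣA = 17481.69 mm², ΣAX̄ = 1572458.33 mm³, ΣAȲ = 1012161.73 mm³.
X̄ = 1572458.33/17481.69 = 89.95 mm; Ȳ = 1012161.73/17481.69 = 57.90 mm.

X̄ = 89.95 mm, Ȳ = 57.90 mm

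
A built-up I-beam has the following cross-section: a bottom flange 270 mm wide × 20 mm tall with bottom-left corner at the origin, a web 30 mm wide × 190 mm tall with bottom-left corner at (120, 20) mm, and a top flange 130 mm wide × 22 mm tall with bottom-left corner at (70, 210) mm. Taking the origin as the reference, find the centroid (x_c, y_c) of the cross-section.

bottom flange: A = 270 × 20 = 5400.00, centroid at (135.00, 10.00).
web: A = 30 × 190 = 5700.00, centroid at (135.00, 115.00).
top flange: A = 130 × 22 = 2860.00, centroid at (135.00, 221.00).
ΣA = 13960.00 mm², ΣAx_c = 1884600.00 mm³, ΣAy_c = 1341560.00 mm³.
x_c = 1884600.00/13960.00 = 135.00 mm; y_c = 1341560.00/13960.00 = 96.10 mm.

x_c = 135.00 mm, y_c = 96.10 mm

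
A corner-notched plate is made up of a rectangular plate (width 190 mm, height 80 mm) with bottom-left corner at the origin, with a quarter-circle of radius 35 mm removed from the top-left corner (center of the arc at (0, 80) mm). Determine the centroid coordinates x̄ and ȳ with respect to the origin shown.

x̄ = 100.42 mm, ȳ = 38.30 mm

plate: A = 190 × 80 = 15200.00, centroid at (95.00, 40.00).
removed quarter-circle: A = −¼π·35² = -962.11, centroid at (14.85, 65.15).
ΣA = 14237.89 mm², ΣAx̄ = 1429708.33 mm³, ΣAȳ = 545322.65 mm³.
x̄ = 1429708.33/14237.89 = 100.42 mm; ȳ = 545322.65/14237.89 = 38.30 mm.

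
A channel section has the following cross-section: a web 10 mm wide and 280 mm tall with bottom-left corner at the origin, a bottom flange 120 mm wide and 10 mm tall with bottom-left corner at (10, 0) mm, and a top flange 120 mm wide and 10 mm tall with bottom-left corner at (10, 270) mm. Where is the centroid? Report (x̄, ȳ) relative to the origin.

Part | A | x̄ᵢ | ȳᵢ | A·x̄ᵢ | A·ȳᵢ
web | 2800.00 | 5.00 | 140.00 | 14000.00 | 392000.00
bottom flange | 1200.00 | 70.00 | 5.00 | 84000.00 | 6000.00
top flange | 1200.00 | 70.00 | 275.00 | 84000.00 | 330000.00
Σ | 5200.00 |  |  | 182000.00 | 728000.00
x̄ = 182000.00 / 5200.00 = 35.00 mm
ȳ = 728000.00 / 5200.00 = 140.00 mm

x̄ = 35.00 mm, ȳ = 140.00 mm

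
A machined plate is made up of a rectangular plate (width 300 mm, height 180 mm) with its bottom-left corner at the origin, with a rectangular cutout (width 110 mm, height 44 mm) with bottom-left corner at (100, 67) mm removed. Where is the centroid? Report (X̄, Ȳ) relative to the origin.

X̄ = 149.51 mm, Ȳ = 90.10 mm

plate: A = 300 × 180 = 54000.00, centroid at (150.00, 90.00).
hole: A = −(110 × 44) = -4840.00, centroid at (155.00, 89.00).
ΣA = 49160.00 mm²
ΣAX̄ = (54000.00)(150.00) + (-4840.00)(155.00) = 7349800.00 mm³
ΣAȲ = (54000.00)(90.00) + (-4840.00)(89.00) = 4429240.00 mm³
X̄ = 7349800.00 / 49160.00 = 149.51 mm
Ȳ = 4429240.00 / 49160.00 = 90.10 mm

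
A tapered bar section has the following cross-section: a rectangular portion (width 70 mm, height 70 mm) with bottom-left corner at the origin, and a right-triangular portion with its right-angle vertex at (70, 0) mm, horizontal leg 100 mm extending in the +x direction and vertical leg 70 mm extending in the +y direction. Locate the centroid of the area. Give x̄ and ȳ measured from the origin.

Part | A | x̄ᵢ | ȳᵢ | A·x̄ᵢ | A·ȳᵢ
rectangular portion | 4900.00 | 35.00 | 35.00 | 171500.00 | 171500.00
triangular portion | 3500.00 | 103.33 | 23.33 | 361666.67 | 81666.67
Σ | 8400.00 |  |  | 533166.67 | 253166.67
x̄ = 533166.67 / 8400.00 = 63.47 mm
ȳ = 253166.67 / 8400.00 = 30.14 mm

x̄ = 63.47 mm, ȳ = 30.14 mm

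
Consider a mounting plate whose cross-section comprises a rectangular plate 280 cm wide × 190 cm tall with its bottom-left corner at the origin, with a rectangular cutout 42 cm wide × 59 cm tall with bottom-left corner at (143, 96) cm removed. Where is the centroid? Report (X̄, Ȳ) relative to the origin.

plate: A = 280 × 190 = 53200.00, centroid at (140.00, 95.00).
hole: A = −(42 × 59) = -2478.00, centroid at (164.00, 125.50).
ΣA = 50722.00 cm²
ΣAX̄ = (53200.00)(140.00) + (-2478.00)(164.00) = 7041608.00 cm³
ΣAȲ = (53200.00)(95.00) + (-2478.00)(125.50) = 4743011.00 cm³
X̄ = 7041608.00 / 50722.00 = 138.83 cm
Ȳ = 4743011.00 / 50722.00 = 93.51 cm

X̄ = 138.83 cm, Ȳ = 93.51 cm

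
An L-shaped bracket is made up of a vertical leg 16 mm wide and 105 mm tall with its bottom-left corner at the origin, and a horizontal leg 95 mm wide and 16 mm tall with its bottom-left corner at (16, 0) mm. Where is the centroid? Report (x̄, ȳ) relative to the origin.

vertical leg: A = 16 × 105 = 1680.00, centroid at (8.00, 52.50).
horizontal leg: A = 95 × 16 = 1520.00, centroid at (63.50, 8.00).
ΣA = 3200.00 mm², ΣAx̄ = 109960.00 mm³, ΣAȳ = 100360.00 mm³.
x̄ = 109960.00/3200.00 = 34.36 mm; ȳ = 100360.00/3200.00 = 31.36 mm.

x̄ = 34.36 mm, ȳ = 31.36 mm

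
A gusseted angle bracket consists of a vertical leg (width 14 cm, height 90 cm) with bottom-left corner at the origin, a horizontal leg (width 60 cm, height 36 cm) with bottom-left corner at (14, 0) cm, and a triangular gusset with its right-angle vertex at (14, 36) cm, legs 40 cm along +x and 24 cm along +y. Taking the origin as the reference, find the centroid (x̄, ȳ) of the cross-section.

vertical leg: A = 14 × 90 = 1260.00, centroid at (7.00, 45.00).
horizontal leg: A = 60 × 36 = 2160.00, centroid at (44.00, 18.00).
gusset: A = ½·40·24 = 480.00, centroid at (27.33, 44.00).
ΣA = 3900.00 cm²
ΣAx̄ = (1260.00)(7.00) + (2160.00)(44.00) + (480.00)(27.33) = 116980.00 cm³
ΣAȳ = (1260.00)(45.00) + (2160.00)(18.00) + (480.00)(44.00) = 116700.00 cm³
x̄ = 116980.00 / 3900.00 = 29.99 cm
ȳ = 116700.00 / 3900.00 = 29.92 cm

x̄ = 29.99 cm, ȳ = 29.92 cm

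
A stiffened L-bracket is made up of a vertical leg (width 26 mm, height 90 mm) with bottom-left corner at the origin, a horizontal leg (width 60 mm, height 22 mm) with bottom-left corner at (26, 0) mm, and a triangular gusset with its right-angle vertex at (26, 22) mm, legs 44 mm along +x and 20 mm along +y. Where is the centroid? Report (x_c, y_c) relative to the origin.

x_c = 29.81 mm, y_c = 32.30 mm

Part | A | x̄ᵢ | ȳᵢ | A·x̄ᵢ | A·ȳᵢ
vertical leg | 2340.00 | 13.00 | 45.00 | 30420.00 | 105300.00
horizontal leg | 1320.00 | 56.00 | 11.00 | 73920.00 | 14520.00
gusset | 440.00 | 40.67 | 28.67 | 17893.33 | 12613.33
Σ | 4100.00 |  |  | 122233.33 | 132433.33
x_c = 122233.33 / 4100.00 = 29.81 mm
y_c = 132433.33 / 4100.00 = 32.30 mm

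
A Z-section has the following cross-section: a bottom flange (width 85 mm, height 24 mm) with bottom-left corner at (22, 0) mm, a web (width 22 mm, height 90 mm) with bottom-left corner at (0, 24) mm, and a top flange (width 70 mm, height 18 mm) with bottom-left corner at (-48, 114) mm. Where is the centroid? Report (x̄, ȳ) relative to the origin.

x̄ = 25.94 mm, ȳ = 59.86 mm

Part | A | x̄ᵢ | ȳᵢ | A·x̄ᵢ | A·ȳᵢ
bottom flange | 2040.00 | 64.50 | 12.00 | 131580.00 | 24480.00
web | 1980.00 | 11.00 | 69.00 | 21780.00 | 136620.00
top flange | 1260.00 | -13.00 | 123.00 | -16380.00 | 154980.00
Σ | 5280.00 |  |  | 136980.00 | 316080.00
x̄ = 136980.00 / 5280.00 = 25.94 mm
ȳ = 316080.00 / 5280.00 = 59.86 mm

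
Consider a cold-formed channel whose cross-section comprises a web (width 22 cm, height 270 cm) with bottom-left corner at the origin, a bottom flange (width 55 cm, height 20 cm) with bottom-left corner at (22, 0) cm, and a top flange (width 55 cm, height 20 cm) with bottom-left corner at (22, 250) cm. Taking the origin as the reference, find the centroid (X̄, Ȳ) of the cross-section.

Part | A | x̄ᵢ | ȳᵢ | A·x̄ᵢ | A·ȳᵢ
web | 5940.00 | 11.00 | 135.00 | 65340.00 | 801900.00
bottom flange | 1100.00 | 49.50 | 10.00 | 54450.00 | 11000.00
top flange | 1100.00 | 49.50 | 260.00 | 54450.00 | 286000.00
Σ | 8140.00 |  |  | 174240.00 | 1098900.00
X̄ = 174240.00 / 8140.00 = 21.41 cm
Ȳ = 1098900.00 / 8140.00 = 135.00 cm

X̄ = 21.41 cm, Ȳ = 135.00 cm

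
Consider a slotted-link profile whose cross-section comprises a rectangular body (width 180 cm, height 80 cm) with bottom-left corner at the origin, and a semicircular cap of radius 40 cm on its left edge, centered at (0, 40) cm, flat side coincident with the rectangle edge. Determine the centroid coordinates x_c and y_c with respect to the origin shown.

rectangular body: A = 180 × 80 = 14400.00, centroid at (90.00, 40.00).
semicircular end: A = ½π·40² = 2513.27, centroid at (-16.98, 40.00).
ΣA = 16913.27 cm², ΣAx_c = 1253333.33 cm³, ΣAy_c = 676530.96 cm³.
x_c = 1253333.33/16913.27 = 74.10 cm; y_c = 676530.96/16913.27 = 40.00 cm.

x_c = 74.10 cm, y_c = 40.00 cm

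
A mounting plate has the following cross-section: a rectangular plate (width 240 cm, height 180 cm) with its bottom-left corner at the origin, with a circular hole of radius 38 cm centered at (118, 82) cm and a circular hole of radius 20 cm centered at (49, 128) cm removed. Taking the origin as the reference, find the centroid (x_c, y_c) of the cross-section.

x_c = 122.63 cm, y_c = 89.69 cm

plate: A = 240 × 180 = 43200.00, centroid at (120.00, 90.00).
hole 1: A = −π·38² = -4536.46, centroid at (118.00, 82.00).
hole 2: A = −π·20² = -1256.64, centroid at (49.00, 128.00).
ΣA = 37406.90 cm², ΣAx_c = 4587122.53 cm³, ΣAy_c = 3355160.75 cm³.
x_c = 4587122.53/37406.90 = 122.63 cm; y_c = 3355160.75/37406.90 = 89.69 cm.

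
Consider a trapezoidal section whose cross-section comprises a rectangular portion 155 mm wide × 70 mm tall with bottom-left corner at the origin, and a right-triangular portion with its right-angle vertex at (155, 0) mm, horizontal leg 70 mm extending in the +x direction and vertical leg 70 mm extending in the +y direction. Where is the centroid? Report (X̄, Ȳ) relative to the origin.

rectangular portion: A = 155 × 70 = 10850.00, centroid at (77.50, 35.00).
triangular portion: A = ½·70·70 = 2450.00, centroid at (178.33, 23.33).
ΣA = 13300.00 mm²
ΣAX̄ = (10850.00)(77.50) + (2450.00)(178.33) = 1277791.67 mm³
ΣAȲ = (10850.00)(35.00) + (2450.00)(23.33) = 436916.67 mm³
X̄ = 1277791.67 / 13300.00 = 96.07 mm
Ȳ = 436916.67 / 13300.00 = 32.85 mm

X̄ = 96.07 mm, Ȳ = 32.85 mm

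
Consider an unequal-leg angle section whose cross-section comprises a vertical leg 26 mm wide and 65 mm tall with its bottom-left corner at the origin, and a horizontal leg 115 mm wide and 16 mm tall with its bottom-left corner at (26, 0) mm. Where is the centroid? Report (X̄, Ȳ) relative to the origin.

vertical leg: A = 26 × 65 = 1690.00, centroid at (13.00, 32.50).
horizontal leg: A = 115 × 16 = 1840.00, centroid at (83.50, 8.00).
ΣA = 3530.00 mm²
ΣAX̄ = (1690.00)(13.00) + (1840.00)(83.50) = 175610.00 mm³
ΣAȲ = (1690.00)(32.50) + (1840.00)(8.00) = 69645.00 mm³
X̄ = 175610.00 / 3530.00 = 49.75 mm
Ȳ = 69645.00 / 3530.00 = 19.73 mm

X̄ = 49.75 mm, Ȳ = 19.73 mm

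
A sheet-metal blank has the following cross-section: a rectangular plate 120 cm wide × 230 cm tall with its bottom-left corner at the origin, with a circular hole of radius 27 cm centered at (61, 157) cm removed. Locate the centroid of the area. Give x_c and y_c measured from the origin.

x_c = 59.91 cm, y_c = 111.20 cm

Part | A | x̄ᵢ | ȳᵢ | A·x̄ᵢ | A·ȳᵢ
plate | 27600.00 | 60.00 | 115.00 | 1656000.00 | 3174000.00
hole | -2290.22 | 61.00 | 157.00 | -139703.48 | -359564.70
Σ | 25309.78 |  |  | 1516296.52 | 2814435.30
x_c = 1516296.52 / 25309.78 = 59.91 cm
y_c = 2814435.30 / 25309.78 = 111.20 cm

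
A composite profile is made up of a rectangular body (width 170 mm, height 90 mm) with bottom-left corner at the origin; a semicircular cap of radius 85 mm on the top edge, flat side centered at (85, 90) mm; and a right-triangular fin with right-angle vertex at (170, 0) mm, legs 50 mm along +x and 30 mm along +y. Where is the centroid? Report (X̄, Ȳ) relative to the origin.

rectangular body: A = 170 × 90 = 15300.00, centroid at (85.00, 45.00).
semicircular top: A = ½π·85² = 11349.00, centroid at (85.00, 126.08).
triangular fin: A = ½·50·30 = 750.00, centroid at (186.67, 10.00).
ΣA = 27399.00 mm², ΣAX̄ = 2405165.29 mm³, ΣAȲ = 2126826.98 mm³.
X̄ = 2405165.29/27399.00 = 87.78 mm; Ȳ = 2126826.98/27399.00 = 77.62 mm.

X̄ = 87.78 mm, Ȳ = 77.62 mm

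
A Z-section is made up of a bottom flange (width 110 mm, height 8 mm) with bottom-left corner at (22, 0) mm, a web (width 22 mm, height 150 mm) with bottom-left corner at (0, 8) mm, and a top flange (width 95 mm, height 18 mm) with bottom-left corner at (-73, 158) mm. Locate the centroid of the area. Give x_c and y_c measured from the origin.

bottom flange: A = 110 × 8 = 880.00, centroid at (77.00, 4.00).
web: A = 22 × 150 = 3300.00, centroid at (11.00, 83.00).
top flange: A = 95 × 18 = 1710.00, centroid at (-25.50, 167.00).
ΣA = 5890.00 mm²
ΣAx_c = (880.00)(77.00) + (3300.00)(11.00) + (1710.00)(-25.50) = 60455.00 mm³
ΣAy_c = (880.00)(4.00) + (3300.00)(83.00) + (1710.00)(167.00) = 562990.00 mm³
x_c = 60455.00 / 5890.00 = 10.26 mm
y_c = 562990.00 / 5890.00 = 95.58 mm

x_c = 10.26 mm, y_c = 95.58 mm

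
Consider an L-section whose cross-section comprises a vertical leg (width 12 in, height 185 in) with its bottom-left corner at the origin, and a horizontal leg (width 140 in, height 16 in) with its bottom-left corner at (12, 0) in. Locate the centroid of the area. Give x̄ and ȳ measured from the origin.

vertical leg: A = 12 × 185 = 2220.00, centroid at (6.00, 92.50).
horizontal leg: A = 140 × 16 = 2240.00, centroid at (82.00, 8.00).
ΣA = 4460.00 in², ΣAx̄ = 197000.00 in³, ΣAȳ = 223270.00 in³.
x̄ = 197000.00/4460.00 = 44.17 in; ȳ = 223270.00/4460.00 = 50.06 in.

x̄ = 44.17 in, ȳ = 50.06 in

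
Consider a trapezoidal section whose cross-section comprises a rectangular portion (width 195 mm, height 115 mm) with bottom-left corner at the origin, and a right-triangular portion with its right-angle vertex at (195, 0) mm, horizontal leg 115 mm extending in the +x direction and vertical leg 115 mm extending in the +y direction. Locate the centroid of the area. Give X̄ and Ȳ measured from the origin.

rectangular portion: A = 195 × 115 = 22425.00, centroid at (97.50, 57.50).
triangular portion: A = ½·115·115 = 6612.50, centroid at (233.33, 38.33).
ΣA = 29037.50 mm², ΣAX̄ = 3729354.17 mm³, ΣAȲ = 1542916.67 mm³.
X̄ = 3729354.17/29037.50 = 128.43 mm; Ȳ = 1542916.67/29037.50 = 53.14 mm.

X̄ = 128.43 mm, Ȳ = 53.14 mm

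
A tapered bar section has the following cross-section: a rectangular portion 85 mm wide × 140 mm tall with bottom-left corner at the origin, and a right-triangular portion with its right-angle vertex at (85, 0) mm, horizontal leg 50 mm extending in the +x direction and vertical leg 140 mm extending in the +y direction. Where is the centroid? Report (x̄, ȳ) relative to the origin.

x̄ = 55.95 mm, ȳ = 64.70 mm

rectangular portion: A = 85 × 140 = 11900.00, centroid at (42.50, 70.00).
triangular portion: A = ½·50·140 = 3500.00, centroid at (101.67, 46.67).
ΣA = 15400.00 mm²
ΣAx̄ = (11900.00)(42.50) + (3500.00)(101.67) = 861583.33 mm³
ΣAȳ = (11900.00)(70.00) + (3500.00)(46.67) = 996333.33 mm³
x̄ = 861583.33 / 15400.00 = 55.95 mm
ȳ = 996333.33 / 15400.00 = 64.70 mm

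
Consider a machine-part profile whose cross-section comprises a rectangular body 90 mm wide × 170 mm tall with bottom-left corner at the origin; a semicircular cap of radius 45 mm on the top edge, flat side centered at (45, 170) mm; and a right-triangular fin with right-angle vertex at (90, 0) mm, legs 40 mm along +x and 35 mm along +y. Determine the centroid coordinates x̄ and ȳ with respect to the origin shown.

rectangular body: A = 90 × 170 = 15300.00, centroid at (45.00, 85.00).
semicircular top: A = ½π·45² = 3180.86, centroid at (45.00, 189.10).
triangular fin: A = ½·40·35 = 700.00, centroid at (103.33, 11.67).
ΣA = 19180.86 mm²
ΣAx̄ = (15300.00)(45.00) + (3180.86)(45.00) + (700.00)(103.33) = 903972.15 mm³
ΣAȳ = (15300.00)(85.00) + (3180.86)(189.10) + (700.00)(11.67) = 1910163.30 mm³
x̄ = 903972.15 / 19180.86 = 47.13 mm
ȳ = 1910163.30 / 19180.86 = 99.59 mm

x̄ = 47.13 mm, ȳ = 99.59 mm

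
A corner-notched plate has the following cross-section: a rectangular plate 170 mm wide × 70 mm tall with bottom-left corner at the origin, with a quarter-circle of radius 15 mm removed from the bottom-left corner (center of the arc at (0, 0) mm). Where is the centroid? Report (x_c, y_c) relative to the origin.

x_c = 86.19 mm, y_c = 35.43 mm

plate: A = 170 × 70 = 11900.00, centroid at (85.00, 35.00).
removed quarter-circle: A = −¼π·15² = -176.71, centroid at (6.37, 6.37).
ΣA = 11723.29 mm²
ΣAx_c = (11900.00)(85.00) + (-176.71)(6.37) = 1010375.00 mm³
ΣAy_c = (11900.00)(35.00) + (-176.71)(6.37) = 415375.00 mm³
x_c = 1010375.00 / 11723.29 = 86.19 mm
y_c = 415375.00 / 11723.29 = 35.43 mm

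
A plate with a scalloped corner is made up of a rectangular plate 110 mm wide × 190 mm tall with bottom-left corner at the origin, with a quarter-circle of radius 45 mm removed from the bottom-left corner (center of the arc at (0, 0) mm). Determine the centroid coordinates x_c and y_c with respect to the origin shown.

x_c = 57.96 mm, y_c = 101.25 mm

plate: A = 110 × 190 = 20900.00, centroid at (55.00, 95.00).
removed quarter-circle: A = −¼π·45² = -1590.43, centroid at (19.10, 19.10).
ΣA = 19309.57 mm², ΣAx_c = 1119125.00 mm³, ΣAy_c = 1955125.00 mm³.
x_c = 1119125.00/19309.57 = 57.96 mm; y_c = 1955125.00/19309.57 = 101.25 mm.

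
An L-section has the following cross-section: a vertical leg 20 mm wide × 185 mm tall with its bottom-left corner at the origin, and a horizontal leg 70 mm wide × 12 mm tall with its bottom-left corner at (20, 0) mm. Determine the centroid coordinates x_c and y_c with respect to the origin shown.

vertical leg: A = 20 × 185 = 3700.00, centroid at (10.00, 92.50).
horizontal leg: A = 70 × 12 = 840.00, centroid at (55.00, 6.00).
ΣA = 4540.00 mm², ΣAx_c = 83200.00 mm³, ΣAy_c = 347290.00 mm³.
x_c = 83200.00/4540.00 = 18.33 mm; y_c = 347290.00/4540.00 = 76.50 mm.

x_c = 18.33 mm, y_c = 76.50 mm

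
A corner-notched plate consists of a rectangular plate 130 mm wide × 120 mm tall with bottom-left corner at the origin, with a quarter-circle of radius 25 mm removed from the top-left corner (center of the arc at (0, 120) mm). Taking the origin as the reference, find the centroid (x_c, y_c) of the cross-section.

x_c = 66.77 mm, y_c = 58.40 mm

Part | A | x̄ᵢ | ȳᵢ | A·x̄ᵢ | A·ȳᵢ
plate | 15600.00 | 65.00 | 60.00 | 1014000.00 | 936000.00
removed quarter-circle | -490.87 | 10.61 | 109.39 | -5208.33 | -53696.53
Σ | 15109.13 |  |  | 1008791.67 | 882303.47
x_c = 1008791.67 / 15109.13 = 66.77 mm
y_c = 882303.47 / 15109.13 = 58.40 mm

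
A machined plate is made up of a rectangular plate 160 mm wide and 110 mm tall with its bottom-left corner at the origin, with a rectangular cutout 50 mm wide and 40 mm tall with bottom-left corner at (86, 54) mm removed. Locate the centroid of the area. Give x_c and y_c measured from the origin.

x_c = 76.03 mm, y_c = 52.56 mm

plate: A = 160 × 110 = 17600.00, centroid at (80.00, 55.00).
hole: A = −(50 × 40) = -2000.00, centroid at (111.00, 74.00).
ΣA = 15600.00 mm², ΣAx_c = 1186000.00 mm³, ΣAy_c = 820000.00 mm³.
x_c = 1186000.00/15600.00 = 76.03 mm; y_c = 820000.00/15600.00 = 52.56 mm.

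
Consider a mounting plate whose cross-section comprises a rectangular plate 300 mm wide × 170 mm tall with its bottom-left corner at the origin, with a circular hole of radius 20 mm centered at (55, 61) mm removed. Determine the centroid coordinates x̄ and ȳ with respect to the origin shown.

plate: A = 300 × 170 = 51000.00, centroid at (150.00, 85.00).
hole: A = −π·20² = -1256.64, centroid at (55.00, 61.00).
ΣA = 49743.36 mm²
ΣAx̄ = (51000.00)(150.00) + (-1256.64)(55.00) = 7580884.96 mm³
ΣAȳ = (51000.00)(85.00) + (-1256.64)(61.00) = 4258345.14 mm³
x̄ = 7580884.96 / 49743.36 = 152.40 mm
ȳ = 4258345.14 / 49743.36 = 85.61 mm

x̄ = 152.40 mm, ȳ = 85.61 mm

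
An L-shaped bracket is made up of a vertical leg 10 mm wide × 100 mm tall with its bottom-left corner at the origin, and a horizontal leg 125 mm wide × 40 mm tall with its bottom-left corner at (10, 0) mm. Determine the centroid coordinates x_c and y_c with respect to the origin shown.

x_c = 61.25 mm, y_c = 25.00 mm

Part | A | x̄ᵢ | ȳᵢ | A·x̄ᵢ | A·ȳᵢ
vertical leg | 1000.00 | 5.00 | 50.00 | 5000.00 | 50000.00
horizontal leg | 5000.00 | 72.50 | 20.00 | 362500.00 | 100000.00
Σ | 6000.00 |  |  | 367500.00 | 150000.00
x_c = 367500.00 / 6000.00 = 61.25 mm
y_c = 150000.00 / 6000.00 = 25.00 mm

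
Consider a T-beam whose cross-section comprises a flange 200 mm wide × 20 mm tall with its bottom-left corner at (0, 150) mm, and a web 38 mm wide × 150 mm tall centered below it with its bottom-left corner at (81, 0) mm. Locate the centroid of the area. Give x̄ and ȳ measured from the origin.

Part | A | x̄ᵢ | ȳᵢ | A·x̄ᵢ | A·ȳᵢ
web | 5700.00 | 100.00 | 75.00 | 570000.00 | 427500.00
flange | 4000.00 | 100.00 | 160.00 | 400000.00 | 640000.00
Σ | 9700.00 |  |  | 970000.00 | 1067500.00
x̄ = 970000.00 / 9700.00 = 100.00 mm
ȳ = 1067500.00 / 9700.00 = 110.05 mm

x̄ = 100.00 mm, ȳ = 110.05 mm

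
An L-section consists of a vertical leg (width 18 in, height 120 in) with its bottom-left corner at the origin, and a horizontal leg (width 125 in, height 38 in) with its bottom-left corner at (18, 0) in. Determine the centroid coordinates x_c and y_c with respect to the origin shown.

x_c = 58.15 in, y_c = 31.82 in

Part | A | x̄ᵢ | ȳᵢ | A·x̄ᵢ | A·ȳᵢ
vertical leg | 2160.00 | 9.00 | 60.00 | 19440.00 | 129600.00
horizontal leg | 4750.00 | 80.50 | 19.00 | 382375.00 | 90250.00
Σ | 6910.00 |  |  | 401815.00 | 219850.00
x_c = 401815.00 / 6910.00 = 58.15 in
y_c = 219850.00 / 6910.00 = 31.82 in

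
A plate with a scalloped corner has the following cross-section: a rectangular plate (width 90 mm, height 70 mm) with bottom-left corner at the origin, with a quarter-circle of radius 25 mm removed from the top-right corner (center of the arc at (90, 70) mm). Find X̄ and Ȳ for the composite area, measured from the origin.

Part | A | x̄ᵢ | ȳᵢ | A·x̄ᵢ | A·ȳᵢ
plate | 6300.00 | 45.00 | 35.00 | 283500.00 | 220500.00
removed quarter-circle | -490.87 | 79.39 | 59.39 | -38970.31 | -29152.84
Σ | 5809.13 |  |  | 244529.69 | 191347.16
X̄ = 244529.69 / 5809.13 = 42.09 mm
Ȳ = 191347.16 / 5809.13 = 32.94 mm

X̄ = 42.09 mm, Ȳ = 32.94 mm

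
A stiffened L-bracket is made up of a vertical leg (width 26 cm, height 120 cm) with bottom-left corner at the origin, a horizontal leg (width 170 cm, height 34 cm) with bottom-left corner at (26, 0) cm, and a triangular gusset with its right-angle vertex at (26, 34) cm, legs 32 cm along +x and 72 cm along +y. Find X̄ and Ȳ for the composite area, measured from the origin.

X̄ = 72.06 cm, Ȳ = 35.05 cm

vertical leg: A = 26 × 120 = 3120.00, centroid at (13.00, 60.00).
horizontal leg: A = 170 × 34 = 5780.00, centroid at (111.00, 17.00).
gusset: A = ½·32·72 = 1152.00, centroid at (36.67, 58.00).
ΣA = 10052.00 cm²
ΣAX̄ = (3120.00)(13.00) + (5780.00)(111.00) + (1152.00)(36.67) = 724380.00 cm³
ΣAȲ = (3120.00)(60.00) + (5780.00)(17.00) + (1152.00)(58.00) = 352276.00 cm³
X̄ = 724380.00 / 10052.00 = 72.06 cm
Ȳ = 352276.00 / 10052.00 = 35.05 cm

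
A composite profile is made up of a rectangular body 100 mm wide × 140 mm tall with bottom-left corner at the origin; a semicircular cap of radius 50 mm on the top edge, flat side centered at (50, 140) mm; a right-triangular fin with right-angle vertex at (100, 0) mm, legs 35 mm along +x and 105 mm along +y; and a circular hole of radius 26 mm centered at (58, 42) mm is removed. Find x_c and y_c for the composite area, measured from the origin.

Part | A | x̄ᵢ | ȳᵢ | A·x̄ᵢ | A·ȳᵢ
rectangular body | 14000.00 | 50.00 | 70.00 | 700000.00 | 980000.00
semicircular top | 3926.99 | 50.00 | 161.22 | 196349.54 | 633112.05
triangular fin | 1837.50 | 111.67 | 35.00 | 205187.50 | 64312.50
hole | -2123.72 | 58.00 | 42.00 | -123175.56 | -89196.10
Σ | 17640.77 |  |  | 978361.48 | 1588228.45
x_c = 978361.48 / 17640.77 = 55.46 mm
y_c = 1588228.45 / 17640.77 = 90.03 mm

x_c = 55.46 mm, y_c = 90.03 mm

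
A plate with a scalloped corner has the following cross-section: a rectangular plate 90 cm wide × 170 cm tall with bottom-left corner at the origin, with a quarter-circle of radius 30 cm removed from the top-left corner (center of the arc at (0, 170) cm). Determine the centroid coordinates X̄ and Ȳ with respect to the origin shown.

Part | A | x̄ᵢ | ȳᵢ | A·x̄ᵢ | A·ȳᵢ
plate | 15300.00 | 45.00 | 85.00 | 688500.00 | 1300500.00
removed quarter-circle | -706.86 | 12.73 | 157.27 | -9000.00 | -111165.92
Σ | 14593.14 |  |  | 679500.00 | 1189334.08
X̄ = 679500.00 / 14593.14 = 46.56 cm
Ȳ = 1189334.08 / 14593.14 = 81.50 cm

X̄ = 46.56 cm, Ȳ = 81.50 cm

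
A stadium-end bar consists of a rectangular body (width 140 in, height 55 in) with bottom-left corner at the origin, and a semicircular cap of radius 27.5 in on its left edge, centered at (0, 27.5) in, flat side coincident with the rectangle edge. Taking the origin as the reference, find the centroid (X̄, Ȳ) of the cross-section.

rectangular body: A = 140 × 55 = 7700.00, centroid at (70.00, 27.50).
semicircular end: A = ½π·27.5² = 1187.91, centroid at (-11.67, 27.50).
ΣA = 8887.91 in², ΣAX̄ = 525135.42 in³, ΣAȲ = 244417.65 in³.
X̄ = 525135.42/8887.91 = 59.08 in; Ȳ = 244417.65/8887.91 = 27.50 in.

X̄ = 59.08 in, Ȳ = 27.50 in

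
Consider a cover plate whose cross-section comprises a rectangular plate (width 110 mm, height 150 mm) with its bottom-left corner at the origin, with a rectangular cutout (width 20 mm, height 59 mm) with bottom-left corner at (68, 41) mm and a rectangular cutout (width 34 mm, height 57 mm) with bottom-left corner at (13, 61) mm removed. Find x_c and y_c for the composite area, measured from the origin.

x_c = 56.59 mm, y_c = 73.30 mm

plate: A = 110 × 150 = 16500.00, centroid at (55.00, 75.00).
hole 1: A = −(20 × 59) = -1180.00, centroid at (78.00, 70.50).
hole 2: A = −(34 × 57) = -1938.00, centroid at (30.00, 89.50).
ΣA = 13382.00 mm²
ΣAx_c = (16500.00)(55.00) + (-1180.00)(78.00) + (-1938.00)(30.00) = 757320.00 mm³
ΣAy_c = (16500.00)(75.00) + (-1180.00)(70.50) + (-1938.00)(89.50) = 980859.00 mm³
x_c = 757320.00 / 13382.00 = 56.59 mm
y_c = 980859.00 / 13382.00 = 73.30 mm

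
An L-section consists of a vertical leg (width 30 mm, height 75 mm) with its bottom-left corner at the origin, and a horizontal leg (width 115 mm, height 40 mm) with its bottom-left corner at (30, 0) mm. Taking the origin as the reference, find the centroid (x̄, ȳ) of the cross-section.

x̄ = 63.69 mm, ȳ = 25.75 mm

vertical leg: A = 30 × 75 = 2250.00, centroid at (15.00, 37.50).
horizontal leg: A = 115 × 40 = 4600.00, centroid at (87.50, 20.00).
ΣA = 6850.00 mm²
ΣAx̄ = (2250.00)(15.00) + (4600.00)(87.50) = 436250.00 mm³
ΣAȳ = (2250.00)(37.50) + (4600.00)(20.00) = 176375.00 mm³
x̄ = 436250.00 / 6850.00 = 63.69 mm
ȳ = 176375.00 / 6850.00 = 25.75 mm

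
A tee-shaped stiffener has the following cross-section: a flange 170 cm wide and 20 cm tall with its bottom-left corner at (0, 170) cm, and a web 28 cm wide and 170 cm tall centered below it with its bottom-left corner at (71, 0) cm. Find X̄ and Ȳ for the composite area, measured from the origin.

X̄ = 85.00 cm, Ȳ = 124.58 cm

web: A = 28 × 170 = 4760.00, centroid at (85.00, 85.00).
flange: A = 170 × 20 = 3400.00, centroid at (85.00, 180.00).
ΣA = 8160.00 cm²
ΣAX̄ = (4760.00)(85.00) + (3400.00)(85.00) = 693600.00 cm³
ΣAȲ = (4760.00)(85.00) + (3400.00)(180.00) = 1016600.00 cm³
X̄ = 693600.00 / 8160.00 = 85.00 cm
Ȳ = 1016600.00 / 8160.00 = 124.58 cm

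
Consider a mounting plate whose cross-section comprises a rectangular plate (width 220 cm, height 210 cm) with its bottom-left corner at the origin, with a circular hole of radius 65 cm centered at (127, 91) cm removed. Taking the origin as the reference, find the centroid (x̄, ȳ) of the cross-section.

plate: A = 220 × 210 = 46200.00, centroid at (110.00, 105.00).
hole: A = −π·65² = -13273.23, centroid at (127.00, 91.00).
ΣA = 32926.77 cm²
ΣAx̄ = (46200.00)(110.00) + (-13273.23)(127.00) = 3396299.92 cm³
ΣAȳ = (46200.00)(105.00) + (-13273.23)(91.00) = 3643136.16 cm³
x̄ = 3396299.92 / 32926.77 = 103.15 cm
ȳ = 3643136.16 / 32926.77 = 110.64 cm

x̄ = 103.15 cm, ȳ = 110.64 cm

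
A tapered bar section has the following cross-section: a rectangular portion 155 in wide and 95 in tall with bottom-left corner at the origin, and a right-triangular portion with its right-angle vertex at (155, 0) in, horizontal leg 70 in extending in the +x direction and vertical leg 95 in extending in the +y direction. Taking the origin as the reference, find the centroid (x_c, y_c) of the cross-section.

rectangular portion: A = 155 × 95 = 14725.00, centroid at (77.50, 47.50).
triangular portion: A = ½·70·95 = 3325.00, centroid at (178.33, 31.67).
ΣA = 18050.00 in²
ΣAx_c = (14725.00)(77.50) + (3325.00)(178.33) = 1734145.83 in³
ΣAy_c = (14725.00)(47.50) + (3325.00)(31.67) = 804729.17 in³
x_c = 1734145.83 / 18050.00 = 96.07 in
y_c = 804729.17 / 18050.00 = 44.58 in

x_c = 96.07 in, y_c = 44.58 in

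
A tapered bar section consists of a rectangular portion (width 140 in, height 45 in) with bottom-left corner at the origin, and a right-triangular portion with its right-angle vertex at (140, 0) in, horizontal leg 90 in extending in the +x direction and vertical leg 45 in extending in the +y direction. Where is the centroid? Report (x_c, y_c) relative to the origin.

rectangular portion: A = 140 × 45 = 6300.00, centroid at (70.00, 22.50).
triangular portion: A = ½·90·45 = 2025.00, centroid at (170.00, 15.00).
ΣA = 8325.00 in², ΣAx_c = 785250.00 in³, ΣAy_c = 172125.00 in³.
x_c = 785250.00/8325.00 = 94.32 in; y_c = 172125.00/8325.00 = 20.68 in.

x_c = 94.32 in, y_c = 20.68 in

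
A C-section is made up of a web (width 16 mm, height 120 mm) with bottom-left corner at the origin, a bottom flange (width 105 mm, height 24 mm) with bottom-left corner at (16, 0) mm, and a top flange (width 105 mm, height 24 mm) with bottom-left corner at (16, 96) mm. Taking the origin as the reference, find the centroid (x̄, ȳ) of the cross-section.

x̄ = 51.81 mm, ȳ = 60.00 mm

web: A = 16 × 120 = 1920.00, centroid at (8.00, 60.00).
bottom flange: A = 105 × 24 = 2520.00, centroid at (68.50, 12.00).
top flange: A = 105 × 24 = 2520.00, centroid at (68.50, 108.00).
ΣA = 6960.00 mm², ΣAx̄ = 360600.00 mm³, ΣAȳ = 417600.00 mm³.
x̄ = 360600.00/6960.00 = 51.81 mm; ȳ = 417600.00/6960.00 = 60.00 mm.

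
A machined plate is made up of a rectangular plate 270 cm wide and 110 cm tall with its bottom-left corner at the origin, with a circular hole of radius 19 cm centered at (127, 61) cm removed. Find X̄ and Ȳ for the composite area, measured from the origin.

Part | A | x̄ᵢ | ȳᵢ | A·x̄ᵢ | A·ȳᵢ
plate | 29700.00 | 135.00 | 55.00 | 4009500.00 | 1633500.00
hole | -1134.11 | 127.00 | 61.00 | -144032.60 | -69181.01
Σ | 28565.89 |  |  | 3865467.40 | 1564318.99
X̄ = 3865467.40 / 28565.89 = 135.32 cm
Ȳ = 1564318.99 / 28565.89 = 54.76 cm

X̄ = 135.32 cm, Ȳ = 54.76 cm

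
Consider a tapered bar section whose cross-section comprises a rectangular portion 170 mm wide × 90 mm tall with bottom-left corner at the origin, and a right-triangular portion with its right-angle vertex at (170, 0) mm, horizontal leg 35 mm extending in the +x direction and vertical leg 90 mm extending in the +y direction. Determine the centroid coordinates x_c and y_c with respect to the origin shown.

rectangular portion: A = 170 × 90 = 15300.00, centroid at (85.00, 45.00).
triangular portion: A = ½·35·90 = 1575.00, centroid at (181.67, 30.00).
ΣA = 16875.00 mm²
ΣAx_c = (15300.00)(85.00) + (1575.00)(181.67) = 1586625.00 mm³
ΣAy_c = (15300.00)(45.00) + (1575.00)(30.00) = 735750.00 mm³
x_c = 1586625.00 / 16875.00 = 94.02 mm
y_c = 735750.00 / 16875.00 = 43.60 mm

x_c = 94.02 mm, y_c = 43.60 mm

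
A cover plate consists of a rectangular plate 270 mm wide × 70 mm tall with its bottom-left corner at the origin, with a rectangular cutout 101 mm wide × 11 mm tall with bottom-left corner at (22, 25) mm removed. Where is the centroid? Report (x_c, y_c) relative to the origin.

x_c = 138.90 mm, y_c = 35.28 mm

Part | A | x̄ᵢ | ȳᵢ | A·x̄ᵢ | A·ȳᵢ
plate | 18900.00 | 135.00 | 35.00 | 2551500.00 | 661500.00
hole | -1111.00 | 72.50 | 30.50 | -80547.50 | -33885.50
Σ | 17789.00 |  |  | 2470952.50 | 627614.50
x_c = 2470952.50 / 17789.00 = 138.90 mm
y_c = 627614.50 / 17789.00 = 35.28 mm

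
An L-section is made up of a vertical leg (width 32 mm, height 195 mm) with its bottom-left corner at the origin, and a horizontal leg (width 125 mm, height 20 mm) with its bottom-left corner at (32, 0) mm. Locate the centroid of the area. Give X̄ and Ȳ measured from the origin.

X̄ = 38.45 mm, Ȳ = 72.47 mm

vertical leg: A = 32 × 195 = 6240.00, centroid at (16.00, 97.50).
horizontal leg: A = 125 × 20 = 2500.00, centroid at (94.50, 10.00).
ΣA = 8740.00 mm², ΣAX̄ = 336090.00 mm³, ΣAȲ = 633400.00 mm³.
X̄ = 336090.00/8740.00 = 38.45 mm; Ȳ = 633400.00/8740.00 = 72.47 mm.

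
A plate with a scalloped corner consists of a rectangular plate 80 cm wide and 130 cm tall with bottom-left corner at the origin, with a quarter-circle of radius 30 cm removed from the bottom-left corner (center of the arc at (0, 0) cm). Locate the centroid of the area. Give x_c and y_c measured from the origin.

plate: A = 80 × 130 = 10400.00, centroid at (40.00, 65.00).
removed quarter-circle: A = −¼π·30² = -706.86, centroid at (12.73, 12.73).
ΣA = 9693.14 cm²
ΣAx_c = (10400.00)(40.00) + (-706.86)(12.73) = 407000.00 cm³
ΣAy_c = (10400.00)(65.00) + (-706.86)(12.73) = 667000.00 cm³
x_c = 407000.00 / 9693.14 = 41.99 cm
y_c = 667000.00 / 9693.14 = 68.81 cm

x_c = 41.99 cm, y_c = 68.81 cm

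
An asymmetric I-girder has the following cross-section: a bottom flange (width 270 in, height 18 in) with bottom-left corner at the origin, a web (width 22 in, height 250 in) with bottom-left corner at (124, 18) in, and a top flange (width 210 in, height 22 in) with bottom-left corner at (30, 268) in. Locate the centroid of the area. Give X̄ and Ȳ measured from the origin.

Part | A | x̄ᵢ | ȳᵢ | A·x̄ᵢ | A·ȳᵢ
bottom flange | 4860.00 | 135.00 | 9.00 | 656100.00 | 43740.00
web | 5500.00 | 135.00 | 143.00 | 742500.00 | 786500.00
top flange | 4620.00 | 135.00 | 279.00 | 623700.00 | 1288980.00
Σ | 14980.00 |  |  | 2022300.00 | 2119220.00
X̄ = 2022300.00 / 14980.00 = 135.00 in
Ȳ = 2119220.00 / 14980.00 = 141.47 in

X̄ = 135.00 in, Ȳ = 141.47 in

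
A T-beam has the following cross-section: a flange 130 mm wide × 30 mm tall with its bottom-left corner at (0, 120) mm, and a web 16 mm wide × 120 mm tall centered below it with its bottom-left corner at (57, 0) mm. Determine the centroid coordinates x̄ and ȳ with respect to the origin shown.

web: A = 16 × 120 = 1920.00, centroid at (65.00, 60.00).
flange: A = 130 × 30 = 3900.00, centroid at (65.00, 135.00).
ΣA = 5820.00 mm², ΣAx̄ = 378300.00 mm³, ΣAȳ = 641700.00 mm³.
x̄ = 378300.00/5820.00 = 65.00 mm; ȳ = 641700.00/5820.00 = 110.26 mm.

x̄ = 65.00 mm, ȳ = 110.26 mm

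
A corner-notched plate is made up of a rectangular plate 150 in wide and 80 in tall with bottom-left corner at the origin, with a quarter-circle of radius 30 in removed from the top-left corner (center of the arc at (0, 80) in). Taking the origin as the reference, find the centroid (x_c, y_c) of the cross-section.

plate: A = 150 × 80 = 12000.00, centroid at (75.00, 40.00).
removed quarter-circle: A = −¼π·30² = -706.86, centroid at (12.73, 67.27).
ΣA = 11293.14 in², ΣAx_c = 891000.00 in³, ΣAy_c = 432451.33 in³.
x_c = 891000.00/11293.14 = 78.90 in; y_c = 432451.33/11293.14 = 38.29 in.

x_c = 78.90 in, y_c = 38.29 in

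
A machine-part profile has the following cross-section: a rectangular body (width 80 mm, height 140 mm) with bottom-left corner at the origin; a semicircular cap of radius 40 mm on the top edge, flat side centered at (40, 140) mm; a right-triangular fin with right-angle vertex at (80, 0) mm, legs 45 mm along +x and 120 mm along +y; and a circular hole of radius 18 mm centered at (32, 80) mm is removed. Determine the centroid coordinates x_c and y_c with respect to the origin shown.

rectangular body: A = 80 × 140 = 11200.00, centroid at (40.00, 70.00).
semicircular top: A = ½π·40² = 2513.27, centroid at (40.00, 156.98).
triangular fin: A = ½·45·120 = 2700.00, centroid at (95.00, 40.00).
hole: A = −π·18² = -1017.88, centroid at (32.00, 80.00).
ΣA = 15395.40 mm², ΣAx_c = 772458.93 mm³, ΣAy_c = 1205094.96 mm³.
x_c = 772458.93/15395.40 = 50.17 mm; y_c = 1205094.96/15395.40 = 78.28 mm.

x_c = 50.17 mm, y_c = 78.28 mm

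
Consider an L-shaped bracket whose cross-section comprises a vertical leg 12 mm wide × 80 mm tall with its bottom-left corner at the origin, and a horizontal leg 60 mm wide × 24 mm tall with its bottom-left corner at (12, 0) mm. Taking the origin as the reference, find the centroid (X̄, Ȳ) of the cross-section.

X̄ = 27.60 mm, Ȳ = 23.20 mm

vertical leg: A = 12 × 80 = 960.00, centroid at (6.00, 40.00).
horizontal leg: A = 60 × 24 = 1440.00, centroid at (42.00, 12.00).
ΣA = 2400.00 mm², ΣAX̄ = 66240.00 mm³, ΣAȲ = 55680.00 mm³.
X̄ = 66240.00/2400.00 = 27.60 mm; Ȳ = 55680.00/2400.00 = 23.20 mm.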